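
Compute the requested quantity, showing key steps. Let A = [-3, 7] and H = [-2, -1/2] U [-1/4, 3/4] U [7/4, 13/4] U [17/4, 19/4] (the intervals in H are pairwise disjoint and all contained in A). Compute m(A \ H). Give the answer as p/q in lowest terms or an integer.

The ambient interval has length m(A) = 7 - (-3) = 10.
Since the holes are disjoint and sit inside A, by finite additivity
  m(H) = sum_i (b_i - a_i), and m(A \ H) = m(A) - m(H).
Computing the hole measures:
  m(H_1) = -1/2 - (-2) = 3/2.
  m(H_2) = 3/4 - (-1/4) = 1.
  m(H_3) = 13/4 - 7/4 = 3/2.
  m(H_4) = 19/4 - 17/4 = 1/2.
Summed: m(H) = 3/2 + 1 + 3/2 + 1/2 = 9/2.
So m(A \ H) = 10 - 9/2 = 11/2.

11/2


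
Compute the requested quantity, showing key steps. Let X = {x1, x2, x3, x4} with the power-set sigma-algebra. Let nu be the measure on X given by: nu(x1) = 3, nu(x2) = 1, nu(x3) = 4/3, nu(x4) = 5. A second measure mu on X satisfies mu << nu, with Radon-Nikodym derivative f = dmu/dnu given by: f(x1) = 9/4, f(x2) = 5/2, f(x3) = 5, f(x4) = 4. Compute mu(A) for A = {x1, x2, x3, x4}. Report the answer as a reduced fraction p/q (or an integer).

By the defining property of the Radon-Nikodym derivative, for every measurable set A,
  mu(A) = integral_A f dnu.
Since nu is a discrete measure concentrated on the atoms of X, the integral over A reduces to the sum
  mu(A) = sum_{x in A} f(x) * nu({x}).
Computing each term:
  x1: f(x1) * nu(x1) = 9/4 * 3 = 27/4.
  x2: f(x2) * nu(x2) = 5/2 * 1 = 5/2.
  x3: f(x3) * nu(x3) = 5 * 4/3 = 20/3.
  x4: f(x4) * nu(x4) = 4 * 5 = 20.
Summing: mu(A) = 27/4 + 5/2 + 20/3 + 20 = 431/12.

431/12


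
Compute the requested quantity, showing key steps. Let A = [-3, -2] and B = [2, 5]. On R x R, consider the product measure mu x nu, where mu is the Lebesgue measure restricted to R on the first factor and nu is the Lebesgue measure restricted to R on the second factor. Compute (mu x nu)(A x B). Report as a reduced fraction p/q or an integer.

For a measurable rectangle A x B, the product measure satisfies
  (mu x nu)(A x B) = mu(A) * nu(B).
  mu(A) = 1.
  nu(B) = 3.
  (mu x nu)(A x B) = 1 * 3 = 3.

3


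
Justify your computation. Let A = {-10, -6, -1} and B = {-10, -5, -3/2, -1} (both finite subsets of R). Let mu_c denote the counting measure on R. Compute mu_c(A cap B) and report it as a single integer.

Counting measure on a finite set equals cardinality. mu_c(A cap B) = |A cap B| (elements appearing in both).
Enumerating the elements of A that also lie in B gives 2 element(s).
So mu_c(A cap B) = 2.

2


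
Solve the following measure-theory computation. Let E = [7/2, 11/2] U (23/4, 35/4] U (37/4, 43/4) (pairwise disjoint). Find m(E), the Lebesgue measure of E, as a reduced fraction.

For pairwise disjoint intervals, m(union_i I_i) = sum_i m(I_i),
and m is invariant under swapping open/closed endpoints (single points have measure 0).
So m(E) = sum_i (b_i - a_i).
  I_1 has length 11/2 - 7/2 = 2.
  I_2 has length 35/4 - 23/4 = 3.
  I_3 has length 43/4 - 37/4 = 3/2.
Summing:
  m(E) = 2 + 3 + 3/2 = 13/2.

13/2


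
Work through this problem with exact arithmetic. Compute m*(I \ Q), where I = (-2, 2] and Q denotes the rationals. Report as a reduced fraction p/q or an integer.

The interval I = (-2, 2] has m(I) = 2 - (-2) = 4 (endpoints are measure-zero, so open/closed/half-open agree). Write I = (I cap Q) u (I \ Q). The rationals in I are countable, so m*(I cap Q) = 0 (cover each rational by intervals whose total length is arbitrarily small). By countable subadditivity m*(I) <= m*(I cap Q) + m*(I \ Q), hence m*(I \ Q) >= m(I) = 4. The reverse inequality m*(I \ Q) <= m*(I) = 4 is trivial since (I \ Q) is a subset of I. Therefore m*(I \ Q) = 4.

4


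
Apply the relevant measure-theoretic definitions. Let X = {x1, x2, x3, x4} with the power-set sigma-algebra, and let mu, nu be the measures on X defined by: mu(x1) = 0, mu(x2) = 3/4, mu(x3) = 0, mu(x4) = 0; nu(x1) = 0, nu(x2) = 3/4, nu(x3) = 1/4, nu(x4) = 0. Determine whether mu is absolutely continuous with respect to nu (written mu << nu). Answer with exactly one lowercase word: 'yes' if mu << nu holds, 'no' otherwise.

mu << nu means: every nu-null measurable set is also mu-null; equivalently, for every atom x, if nu({x}) = 0 then mu({x}) = 0.
Checking each atom:
  x1: nu = 0, mu = 0 -> consistent with mu << nu.
  x2: nu = 3/4 > 0 -> no constraint.
  x3: nu = 1/4 > 0 -> no constraint.
  x4: nu = 0, mu = 0 -> consistent with mu << nu.
No atom violates the condition. Therefore mu << nu.

yes


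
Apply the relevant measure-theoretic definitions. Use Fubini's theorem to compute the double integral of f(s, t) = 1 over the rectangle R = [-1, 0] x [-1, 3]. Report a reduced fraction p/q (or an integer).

f(s, t) is a tensor product of a function of s and a function of t, and both factors are bounded continuous (hence Lebesgue integrable) on the rectangle, so Fubini's theorem applies:
  integral_R f d(m x m) = (integral_a1^b1 1 ds) * (integral_a2^b2 1 dt).
Inner integral in s: integral_{-1}^{0} 1 ds = (0^1 - (-1)^1)/1
  = 1.
Inner integral in t: integral_{-1}^{3} 1 dt = (3^1 - (-1)^1)/1
  = 4.
Product: (1) * (4) = 4.

4


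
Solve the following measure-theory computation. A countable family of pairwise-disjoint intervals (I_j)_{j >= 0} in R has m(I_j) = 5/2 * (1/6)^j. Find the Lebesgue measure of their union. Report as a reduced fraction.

By countable additivity of the Lebesgue measure on pairwise disjoint measurable sets,
  m(union_{j >= 0} I_j) = sum_{j >= 0} m(I_j) = sum_{j >= 0} a * r^j,
  with a = 5/2 and r = 1/6.
Since 0 < r = 1/6 < 1, the geometric series converges:
  sum_{j >= 0} a * r^j = a / (1 - r).
  = 5/2 / (1 - 1/6)
  = 5/2 / (5/6)
  = 3.

3


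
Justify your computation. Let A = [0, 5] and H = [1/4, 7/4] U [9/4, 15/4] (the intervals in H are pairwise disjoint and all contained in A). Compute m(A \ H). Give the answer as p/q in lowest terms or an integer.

The ambient interval has length m(A) = 5 - 0 = 5.
Since the holes are disjoint and sit inside A, by finite additivity
  m(H) = sum_i (b_i - a_i), and m(A \ H) = m(A) - m(H).
Computing the hole measures:
  m(H_1) = 7/4 - 1/4 = 3/2.
  m(H_2) = 15/4 - 9/4 = 3/2.
Summed: m(H) = 3/2 + 3/2 = 3.
So m(A \ H) = 5 - 3 = 2.

2


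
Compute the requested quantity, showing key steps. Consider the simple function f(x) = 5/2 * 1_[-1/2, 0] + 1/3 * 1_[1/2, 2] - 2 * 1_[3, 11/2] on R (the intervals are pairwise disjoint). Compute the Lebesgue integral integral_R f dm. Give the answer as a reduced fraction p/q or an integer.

For a simple function f = sum_i c_i * 1_{A_i} with disjoint A_i,
  integral f dm = sum_i c_i * m(A_i).
Lengths of the A_i:
  m(A_1) = 0 - (-1/2) = 1/2.
  m(A_2) = 2 - 1/2 = 3/2.
  m(A_3) = 11/2 - 3 = 5/2.
Contributions c_i * m(A_i):
  (5/2) * (1/2) = 5/4.
  (1/3) * (3/2) = 1/2.
  (-2) * (5/2) = -5.
Total: 5/4 + 1/2 - 5 = -13/4.

-13/4


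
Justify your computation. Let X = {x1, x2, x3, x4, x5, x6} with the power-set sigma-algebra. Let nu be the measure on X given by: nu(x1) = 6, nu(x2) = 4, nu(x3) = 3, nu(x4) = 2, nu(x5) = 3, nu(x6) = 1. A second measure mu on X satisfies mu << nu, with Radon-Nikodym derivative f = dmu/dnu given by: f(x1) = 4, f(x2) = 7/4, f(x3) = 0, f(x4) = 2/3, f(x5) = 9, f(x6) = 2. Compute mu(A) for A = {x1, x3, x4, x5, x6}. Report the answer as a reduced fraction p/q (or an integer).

By the defining property of the Radon-Nikodym derivative, for every measurable set A,
  mu(A) = integral_A f dnu.
Since nu is a discrete measure concentrated on the atoms of X, the integral over A reduces to the sum
  mu(A) = sum_{x in A} f(x) * nu({x}).
Computing each term:
  x1: f(x1) * nu(x1) = 4 * 6 = 24.
  x3: f(x3) * nu(x3) = 0 * 3 = 0.
  x4: f(x4) * nu(x4) = 2/3 * 2 = 4/3.
  x5: f(x5) * nu(x5) = 9 * 3 = 27.
  x6: f(x6) * nu(x6) = 2 * 1 = 2.
Summing: mu(A) = 24 + 0 + 4/3 + 27 + 2 = 163/3.

163/3


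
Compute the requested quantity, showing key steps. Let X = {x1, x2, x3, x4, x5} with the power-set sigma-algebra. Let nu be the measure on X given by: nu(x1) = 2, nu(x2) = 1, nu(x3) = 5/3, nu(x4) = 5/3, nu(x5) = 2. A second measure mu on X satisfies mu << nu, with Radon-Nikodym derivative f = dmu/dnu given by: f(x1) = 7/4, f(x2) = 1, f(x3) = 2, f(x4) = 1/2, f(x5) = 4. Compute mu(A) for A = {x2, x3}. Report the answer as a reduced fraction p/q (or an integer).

By the defining property of the Radon-Nikodym derivative, for every measurable set A,
  mu(A) = integral_A f dnu.
Since nu is a discrete measure concentrated on the atoms of X, the integral over A reduces to the sum
  mu(A) = sum_{x in A} f(x) * nu({x}).
Computing each term:
  x2: f(x2) * nu(x2) = 1 * 1 = 1.
  x3: f(x3) * nu(x3) = 2 * 5/3 = 10/3.
Summing: mu(A) = 1 + 10/3 = 13/3.

13/3


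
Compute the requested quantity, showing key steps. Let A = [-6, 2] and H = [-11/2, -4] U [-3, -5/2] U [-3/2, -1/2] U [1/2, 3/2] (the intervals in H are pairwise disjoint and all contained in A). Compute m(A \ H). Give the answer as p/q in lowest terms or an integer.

The ambient interval has length m(A) = 2 - (-6) = 8.
Since the holes are disjoint and sit inside A, by finite additivity
  m(H) = sum_i (b_i - a_i), and m(A \ H) = m(A) - m(H).
Computing the hole measures:
  m(H_1) = -4 - (-11/2) = 3/2.
  m(H_2) = -5/2 - (-3) = 1/2.
  m(H_3) = -1/2 - (-3/2) = 1.
  m(H_4) = 3/2 - 1/2 = 1.
Summed: m(H) = 3/2 + 1/2 + 1 + 1 = 4.
So m(A \ H) = 8 - 4 = 4.

4


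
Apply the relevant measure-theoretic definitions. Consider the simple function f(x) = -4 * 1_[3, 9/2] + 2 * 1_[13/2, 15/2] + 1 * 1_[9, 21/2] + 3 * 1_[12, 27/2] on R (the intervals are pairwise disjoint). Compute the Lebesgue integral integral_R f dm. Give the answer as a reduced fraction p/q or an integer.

For a simple function f = sum_i c_i * 1_{A_i} with disjoint A_i,
  integral f dm = sum_i c_i * m(A_i).
Lengths of the A_i:
  m(A_1) = 9/2 - 3 = 3/2.
  m(A_2) = 15/2 - 13/2 = 1.
  m(A_3) = 21/2 - 9 = 3/2.
  m(A_4) = 27/2 - 12 = 3/2.
Contributions c_i * m(A_i):
  (-4) * (3/2) = -6.
  (2) * (1) = 2.
  (1) * (3/2) = 3/2.
  (3) * (3/2) = 9/2.
Total: -6 + 2 + 3/2 + 9/2 = 2.

2


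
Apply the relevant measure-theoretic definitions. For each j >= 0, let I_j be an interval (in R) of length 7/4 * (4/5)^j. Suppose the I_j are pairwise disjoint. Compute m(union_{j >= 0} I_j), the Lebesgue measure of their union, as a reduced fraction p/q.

By countable additivity of the Lebesgue measure on pairwise disjoint measurable sets,
  m(union_{j >= 0} I_j) = sum_{j >= 0} m(I_j) = sum_{j >= 0} a * r^j,
  with a = 7/4 and r = 4/5.
Since 0 < r = 4/5 < 1, the geometric series converges:
  sum_{j >= 0} a * r^j = a / (1 - r).
  = 7/4 / (1 - 4/5)
  = 7/4 / (1/5)
  = 35/4.

35/4


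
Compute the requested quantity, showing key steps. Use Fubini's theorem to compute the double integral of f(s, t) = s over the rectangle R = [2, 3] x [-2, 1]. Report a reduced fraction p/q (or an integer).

f(s, t) is a tensor product of a function of s and a function of t, and both factors are bounded continuous (hence Lebesgue integrable) on the rectangle, so Fubini's theorem applies:
  integral_R f d(m x m) = (integral_a1^b1 s ds) * (integral_a2^b2 1 dt).
Inner integral in s: integral_{2}^{3} s ds = (3^2 - 2^2)/2
  = 5/2.
Inner integral in t: integral_{-2}^{1} 1 dt = (1^1 - (-2)^1)/1
  = 3.
Product: (5/2) * (3) = 15/2.

15/2


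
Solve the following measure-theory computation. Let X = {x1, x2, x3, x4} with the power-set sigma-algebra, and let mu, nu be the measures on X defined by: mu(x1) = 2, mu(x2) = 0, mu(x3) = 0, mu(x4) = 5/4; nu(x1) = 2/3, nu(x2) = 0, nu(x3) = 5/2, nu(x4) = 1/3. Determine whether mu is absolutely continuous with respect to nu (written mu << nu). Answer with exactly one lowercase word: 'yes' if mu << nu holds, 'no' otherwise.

mu << nu means: every nu-null measurable set is also mu-null; equivalently, for every atom x, if nu({x}) = 0 then mu({x}) = 0.
Checking each atom:
  x1: nu = 2/3 > 0 -> no constraint.
  x2: nu = 0, mu = 0 -> consistent with mu << nu.
  x3: nu = 5/2 > 0 -> no constraint.
  x4: nu = 1/3 > 0 -> no constraint.
No atom violates the condition. Therefore mu << nu.

yes


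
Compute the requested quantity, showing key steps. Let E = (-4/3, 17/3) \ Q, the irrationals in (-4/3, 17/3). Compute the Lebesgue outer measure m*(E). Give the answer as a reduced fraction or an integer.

The interval I = (-4/3, 17/3) has m(I) = 17/3 - (-4/3) = 7 (endpoints are measure-zero, so open/closed/half-open agree). Write I = (I cap Q) u (I \ Q). The rationals in I are countable, so m*(I cap Q) = 0 (cover each rational by intervals whose total length is arbitrarily small). By countable subadditivity m*(I) <= m*(I cap Q) + m*(I \ Q), hence m*(I \ Q) >= m(I) = 7. The reverse inequality m*(I \ Q) <= m*(I) = 7 is trivial since (I \ Q) is a subset of I. Therefore m*(I \ Q) = 7.

7


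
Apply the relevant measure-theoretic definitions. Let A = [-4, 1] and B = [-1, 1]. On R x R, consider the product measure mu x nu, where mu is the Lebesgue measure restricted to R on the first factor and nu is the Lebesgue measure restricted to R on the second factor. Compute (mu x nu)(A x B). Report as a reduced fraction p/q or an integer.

For a measurable rectangle A x B, the product measure satisfies
  (mu x nu)(A x B) = mu(A) * nu(B).
  mu(A) = 5.
  nu(B) = 2.
  (mu x nu)(A x B) = 5 * 2 = 10.

10


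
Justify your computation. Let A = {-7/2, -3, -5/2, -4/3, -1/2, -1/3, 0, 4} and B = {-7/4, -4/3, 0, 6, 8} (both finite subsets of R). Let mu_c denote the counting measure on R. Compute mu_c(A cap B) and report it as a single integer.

Counting measure on a finite set equals cardinality. mu_c(A cap B) = |A cap B| (elements appearing in both).
Enumerating the elements of A that also lie in B gives 2 element(s).
So mu_c(A cap B) = 2.

2


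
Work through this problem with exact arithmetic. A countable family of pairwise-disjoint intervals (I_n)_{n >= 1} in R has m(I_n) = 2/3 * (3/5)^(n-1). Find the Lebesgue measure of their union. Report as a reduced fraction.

By countable additivity of the Lebesgue measure on pairwise disjoint measurable sets,
  m(union_{n >= 1} I_n) = sum_{n >= 1} m(I_n) = sum_{n >= 1} a * r^(n-1),
  with a = 2/3 and r = 3/5.
Since 0 < r = 3/5 < 1, the geometric series converges:
  sum_{n >= 1} a * r^(n-1) = a / (1 - r).
  = 2/3 / (1 - 3/5)
  = 2/3 / (2/5)
  = 5/3.

5/3


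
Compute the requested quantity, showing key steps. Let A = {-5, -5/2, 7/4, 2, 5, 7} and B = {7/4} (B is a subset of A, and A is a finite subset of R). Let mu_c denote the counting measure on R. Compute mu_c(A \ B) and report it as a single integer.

Counting measure assigns mu_c(E) = |E| (number of elements) when E is finite. For B subset A, A \ B is the set of elements of A not in B, so |A \ B| = |A| - |B|.
|A| = 6, |B| = 1, so mu_c(A \ B) = 6 - 1 = 5.

5


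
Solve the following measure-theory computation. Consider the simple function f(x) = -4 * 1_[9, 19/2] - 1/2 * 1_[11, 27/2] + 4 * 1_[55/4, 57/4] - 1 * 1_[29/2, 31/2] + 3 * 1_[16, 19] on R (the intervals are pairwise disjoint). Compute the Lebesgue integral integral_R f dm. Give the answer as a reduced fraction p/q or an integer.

For a simple function f = sum_i c_i * 1_{A_i} with disjoint A_i,
  integral f dm = sum_i c_i * m(A_i).
Lengths of the A_i:
  m(A_1) = 19/2 - 9 = 1/2.
  m(A_2) = 27/2 - 11 = 5/2.
  m(A_3) = 57/4 - 55/4 = 1/2.
  m(A_4) = 31/2 - 29/2 = 1.
  m(A_5) = 19 - 16 = 3.
Contributions c_i * m(A_i):
  (-4) * (1/2) = -2.
  (-1/2) * (5/2) = -5/4.
  (4) * (1/2) = 2.
  (-1) * (1) = -1.
  (3) * (3) = 9.
Total: -2 - 5/4 + 2 - 1 + 9 = 27/4.

27/4


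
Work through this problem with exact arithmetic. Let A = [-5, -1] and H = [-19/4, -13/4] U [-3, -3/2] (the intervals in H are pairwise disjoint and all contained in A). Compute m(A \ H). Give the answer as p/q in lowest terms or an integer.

The ambient interval has length m(A) = -1 - (-5) = 4.
Since the holes are disjoint and sit inside A, by finite additivity
  m(H) = sum_i (b_i - a_i), and m(A \ H) = m(A) - m(H).
Computing the hole measures:
  m(H_1) = -13/4 - (-19/4) = 3/2.
  m(H_2) = -3/2 - (-3) = 3/2.
Summed: m(H) = 3/2 + 3/2 = 3.
So m(A \ H) = 4 - 3 = 1.

1


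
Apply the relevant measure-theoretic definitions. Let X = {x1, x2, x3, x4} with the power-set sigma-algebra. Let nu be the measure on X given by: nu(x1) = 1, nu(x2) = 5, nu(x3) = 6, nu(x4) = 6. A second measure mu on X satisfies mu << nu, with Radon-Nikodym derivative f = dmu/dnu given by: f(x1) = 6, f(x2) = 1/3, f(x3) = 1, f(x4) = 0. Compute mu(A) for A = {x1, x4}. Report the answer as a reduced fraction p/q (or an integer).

By the defining property of the Radon-Nikodym derivative, for every measurable set A,
  mu(A) = integral_A f dnu.
Since nu is a discrete measure concentrated on the atoms of X, the integral over A reduces to the sum
  mu(A) = sum_{x in A} f(x) * nu({x}).
Computing each term:
  x1: f(x1) * nu(x1) = 6 * 1 = 6.
  x4: f(x4) * nu(x4) = 0 * 6 = 0.
Summing: mu(A) = 6 + 0 = 6.

6


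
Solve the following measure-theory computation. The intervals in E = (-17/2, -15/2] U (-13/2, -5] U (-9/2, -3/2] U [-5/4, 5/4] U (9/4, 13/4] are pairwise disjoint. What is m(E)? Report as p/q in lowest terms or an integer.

For pairwise disjoint intervals, m(union_i I_i) = sum_i m(I_i),
and m is invariant under swapping open/closed endpoints (single points have measure 0).
So m(E) = sum_i (b_i - a_i).
  I_1 has length -15/2 - (-17/2) = 1.
  I_2 has length -5 - (-13/2) = 3/2.
  I_3 has length -3/2 - (-9/2) = 3.
  I_4 has length 5/4 - (-5/4) = 5/2.
  I_5 has length 13/4 - 9/4 = 1.
Summing:
  m(E) = 1 + 3/2 + 3 + 5/2 + 1 = 9.

9


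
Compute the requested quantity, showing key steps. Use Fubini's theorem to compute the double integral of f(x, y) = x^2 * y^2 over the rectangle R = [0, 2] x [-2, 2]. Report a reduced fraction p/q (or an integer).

f(x, y) is a tensor product of a function of x and a function of y, and both factors are bounded continuous (hence Lebesgue integrable) on the rectangle, so Fubini's theorem applies:
  integral_R f d(m x m) = (integral_a1^b1 x^2 dx) * (integral_a2^b2 y^2 dy).
Inner integral in x: integral_{0}^{2} x^2 dx = (2^3 - 0^3)/3
  = 8/3.
Inner integral in y: integral_{-2}^{2} y^2 dy = (2^3 - (-2)^3)/3
  = 16/3.
Product: (8/3) * (16/3) = 128/9.

128/9


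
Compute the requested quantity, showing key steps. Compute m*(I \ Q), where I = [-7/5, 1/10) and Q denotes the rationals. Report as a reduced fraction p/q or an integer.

The interval I = [-7/5, 1/10) has m(I) = 1/10 - (-7/5) = 3/2 (endpoints are measure-zero, so open/closed/half-open agree). Write I = (I cap Q) u (I \ Q). The rationals in I are countable, so m*(I cap Q) = 0 (cover each rational by intervals whose total length is arbitrarily small). By countable subadditivity m*(I) <= m*(I cap Q) + m*(I \ Q), hence m*(I \ Q) >= m(I) = 3/2. The reverse inequality m*(I \ Q) <= m*(I) = 3/2 is trivial since (I \ Q) is a subset of I. Therefore m*(I \ Q) = 3/2.

3/2


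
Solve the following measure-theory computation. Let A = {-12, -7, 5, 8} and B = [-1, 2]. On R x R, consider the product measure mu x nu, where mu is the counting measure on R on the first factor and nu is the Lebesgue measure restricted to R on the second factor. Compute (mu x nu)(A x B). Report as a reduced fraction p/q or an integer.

For a measurable rectangle A x B, the product measure satisfies
  (mu x nu)(A x B) = mu(A) * nu(B).
  mu(A) = 4.
  nu(B) = 3.
  (mu x nu)(A x B) = 4 * 3 = 12.

12


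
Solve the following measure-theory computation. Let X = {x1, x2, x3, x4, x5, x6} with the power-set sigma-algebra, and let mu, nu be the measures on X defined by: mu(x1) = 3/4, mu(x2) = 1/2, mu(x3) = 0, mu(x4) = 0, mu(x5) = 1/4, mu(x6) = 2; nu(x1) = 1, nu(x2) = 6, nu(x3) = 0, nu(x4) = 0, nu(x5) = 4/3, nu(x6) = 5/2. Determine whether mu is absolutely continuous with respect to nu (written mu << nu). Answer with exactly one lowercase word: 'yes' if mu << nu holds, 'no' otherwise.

mu << nu means: every nu-null measurable set is also mu-null; equivalently, for every atom x, if nu({x}) = 0 then mu({x}) = 0.
Checking each atom:
  x1: nu = 1 > 0 -> no constraint.
  x2: nu = 6 > 0 -> no constraint.
  x3: nu = 0, mu = 0 -> consistent with mu << nu.
  x4: nu = 0, mu = 0 -> consistent with mu << nu.
  x5: nu = 4/3 > 0 -> no constraint.
  x6: nu = 5/2 > 0 -> no constraint.
No atom violates the condition. Therefore mu << nu.

yes


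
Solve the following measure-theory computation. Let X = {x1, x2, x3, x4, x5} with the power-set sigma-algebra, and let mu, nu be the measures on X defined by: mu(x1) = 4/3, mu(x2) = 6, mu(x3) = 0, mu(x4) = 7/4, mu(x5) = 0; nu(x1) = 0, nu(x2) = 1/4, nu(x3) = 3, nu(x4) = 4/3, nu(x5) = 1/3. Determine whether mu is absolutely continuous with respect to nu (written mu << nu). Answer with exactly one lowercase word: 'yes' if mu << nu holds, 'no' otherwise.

mu << nu means: every nu-null measurable set is also mu-null; equivalently, for every atom x, if nu({x}) = 0 then mu({x}) = 0.
Checking each atom:
  x1: nu = 0, mu = 4/3 > 0 -> violates mu << nu.
  x2: nu = 1/4 > 0 -> no constraint.
  x3: nu = 3 > 0 -> no constraint.
  x4: nu = 4/3 > 0 -> no constraint.
  x5: nu = 1/3 > 0 -> no constraint.
The atom(s) x1 violate the condition (nu = 0 but mu > 0). Therefore mu is NOT absolutely continuous w.r.t. nu.

no


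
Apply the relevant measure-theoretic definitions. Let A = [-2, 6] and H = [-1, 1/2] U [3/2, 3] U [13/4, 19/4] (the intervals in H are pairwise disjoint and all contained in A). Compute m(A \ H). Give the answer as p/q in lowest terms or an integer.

The ambient interval has length m(A) = 6 - (-2) = 8.
Since the holes are disjoint and sit inside A, by finite additivity
  m(H) = sum_i (b_i - a_i), and m(A \ H) = m(A) - m(H).
Computing the hole measures:
  m(H_1) = 1/2 - (-1) = 3/2.
  m(H_2) = 3 - 3/2 = 3/2.
  m(H_3) = 19/4 - 13/4 = 3/2.
Summed: m(H) = 3/2 + 3/2 + 3/2 = 9/2.
So m(A \ H) = 8 - 9/2 = 7/2.

7/2


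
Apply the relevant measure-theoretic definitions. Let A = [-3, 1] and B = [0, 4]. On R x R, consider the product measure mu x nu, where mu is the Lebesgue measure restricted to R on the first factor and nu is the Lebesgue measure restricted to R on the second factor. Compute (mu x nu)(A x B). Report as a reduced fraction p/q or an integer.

For a measurable rectangle A x B, the product measure satisfies
  (mu x nu)(A x B) = mu(A) * nu(B).
  mu(A) = 4.
  nu(B) = 4.
  (mu x nu)(A x B) = 4 * 4 = 16.

16


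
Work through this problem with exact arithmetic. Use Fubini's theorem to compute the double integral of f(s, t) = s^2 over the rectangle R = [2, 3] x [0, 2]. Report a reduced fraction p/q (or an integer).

f(s, t) is a tensor product of a function of s and a function of t, and both factors are bounded continuous (hence Lebesgue integrable) on the rectangle, so Fubini's theorem applies:
  integral_R f d(m x m) = (integral_a1^b1 s^2 ds) * (integral_a2^b2 1 dt).
Inner integral in s: integral_{2}^{3} s^2 ds = (3^3 - 2^3)/3
  = 19/3.
Inner integral in t: integral_{0}^{2} 1 dt = (2^1 - 0^1)/1
  = 2.
Product: (19/3) * (2) = 38/3.

38/3


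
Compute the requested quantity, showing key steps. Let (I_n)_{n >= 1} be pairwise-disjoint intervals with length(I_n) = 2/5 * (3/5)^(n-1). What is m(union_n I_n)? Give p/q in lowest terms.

By countable additivity of the Lebesgue measure on pairwise disjoint measurable sets,
  m(union_{n >= 1} I_n) = sum_{n >= 1} m(I_n) = sum_{n >= 1} a * r^(n-1),
  with a = 2/5 and r = 3/5.
Since 0 < r = 3/5 < 1, the geometric series converges:
  sum_{n >= 1} a * r^(n-1) = a / (1 - r).
  = 2/5 / (1 - 3/5)
  = 2/5 / (2/5)
  = 1.

1


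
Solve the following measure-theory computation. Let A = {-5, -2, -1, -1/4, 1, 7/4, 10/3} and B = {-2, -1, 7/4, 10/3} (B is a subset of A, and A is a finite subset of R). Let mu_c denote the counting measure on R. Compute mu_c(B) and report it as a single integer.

Counting measure assigns mu_c(E) = |E| (number of elements) when E is finite.
B has 4 element(s), so mu_c(B) = 4.

4


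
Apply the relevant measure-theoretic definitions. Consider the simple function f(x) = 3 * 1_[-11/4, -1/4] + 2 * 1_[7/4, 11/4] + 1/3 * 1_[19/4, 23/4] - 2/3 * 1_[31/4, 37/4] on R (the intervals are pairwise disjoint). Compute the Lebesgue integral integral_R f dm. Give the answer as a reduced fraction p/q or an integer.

For a simple function f = sum_i c_i * 1_{A_i} with disjoint A_i,
  integral f dm = sum_i c_i * m(A_i).
Lengths of the A_i:
  m(A_1) = -1/4 - (-11/4) = 5/2.
  m(A_2) = 11/4 - 7/4 = 1.
  m(A_3) = 23/4 - 19/4 = 1.
  m(A_4) = 37/4 - 31/4 = 3/2.
Contributions c_i * m(A_i):
  (3) * (5/2) = 15/2.
  (2) * (1) = 2.
  (1/3) * (1) = 1/3.
  (-2/3) * (3/2) = -1.
Total: 15/2 + 2 + 1/3 - 1 = 53/6.

53/6


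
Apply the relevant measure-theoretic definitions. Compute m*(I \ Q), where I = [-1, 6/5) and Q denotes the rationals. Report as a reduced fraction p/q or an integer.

The interval I = [-1, 6/5) has m(I) = 6/5 - (-1) = 11/5 (endpoints are measure-zero, so open/closed/half-open agree). Write I = (I cap Q) u (I \ Q). The rationals in I are countable, so m*(I cap Q) = 0 (cover each rational by intervals whose total length is arbitrarily small). By countable subadditivity m*(I) <= m*(I cap Q) + m*(I \ Q), hence m*(I \ Q) >= m(I) = 11/5. The reverse inequality m*(I \ Q) <= m*(I) = 11/5 is trivial since (I \ Q) is a subset of I. Therefore m*(I \ Q) = 11/5.

11/5


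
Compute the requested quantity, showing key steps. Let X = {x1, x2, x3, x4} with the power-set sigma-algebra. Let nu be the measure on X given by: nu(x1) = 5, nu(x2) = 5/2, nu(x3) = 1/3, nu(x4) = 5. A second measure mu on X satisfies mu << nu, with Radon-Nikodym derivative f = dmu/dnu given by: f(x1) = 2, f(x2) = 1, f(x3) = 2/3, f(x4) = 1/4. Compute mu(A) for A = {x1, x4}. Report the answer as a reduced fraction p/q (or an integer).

By the defining property of the Radon-Nikodym derivative, for every measurable set A,
  mu(A) = integral_A f dnu.
Since nu is a discrete measure concentrated on the atoms of X, the integral over A reduces to the sum
  mu(A) = sum_{x in A} f(x) * nu({x}).
Computing each term:
  x1: f(x1) * nu(x1) = 2 * 5 = 10.
  x4: f(x4) * nu(x4) = 1/4 * 5 = 5/4.
Summing: mu(A) = 10 + 5/4 = 45/4.

45/4


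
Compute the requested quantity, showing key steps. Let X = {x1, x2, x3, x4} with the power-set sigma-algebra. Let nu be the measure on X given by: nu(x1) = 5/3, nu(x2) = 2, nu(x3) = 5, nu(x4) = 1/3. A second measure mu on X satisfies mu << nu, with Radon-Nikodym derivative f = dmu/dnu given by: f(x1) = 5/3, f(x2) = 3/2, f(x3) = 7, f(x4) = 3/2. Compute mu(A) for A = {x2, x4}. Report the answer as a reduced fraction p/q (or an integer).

By the defining property of the Radon-Nikodym derivative, for every measurable set A,
  mu(A) = integral_A f dnu.
Since nu is a discrete measure concentrated on the atoms of X, the integral over A reduces to the sum
  mu(A) = sum_{x in A} f(x) * nu({x}).
Computing each term:
  x2: f(x2) * nu(x2) = 3/2 * 2 = 3.
  x4: f(x4) * nu(x4) = 3/2 * 1/3 = 1/2.
Summing: mu(A) = 3 + 1/2 = 7/2.

7/2


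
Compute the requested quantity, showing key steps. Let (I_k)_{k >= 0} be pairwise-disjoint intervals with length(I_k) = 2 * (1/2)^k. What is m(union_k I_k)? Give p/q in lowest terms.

By countable additivity of the Lebesgue measure on pairwise disjoint measurable sets,
  m(union_{k >= 0} I_k) = sum_{k >= 0} m(I_k) = sum_{k >= 0} a * r^k,
  with a = 2 and r = 1/2.
Since 0 < r = 1/2 < 1, the geometric series converges:
  sum_{k >= 0} a * r^k = a / (1 - r).
  = 2 / (1 - 1/2)
  = 2 / (1/2)
  = 4.

4


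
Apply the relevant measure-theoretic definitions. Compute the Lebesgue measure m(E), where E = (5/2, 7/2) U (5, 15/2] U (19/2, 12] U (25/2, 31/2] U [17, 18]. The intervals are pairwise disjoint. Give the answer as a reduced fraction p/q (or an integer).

For pairwise disjoint intervals, m(union_i I_i) = sum_i m(I_i),
and m is invariant under swapping open/closed endpoints (single points have measure 0).
So m(E) = sum_i (b_i - a_i).
  I_1 has length 7/2 - 5/2 = 1.
  I_2 has length 15/2 - 5 = 5/2.
  I_3 has length 12 - 19/2 = 5/2.
  I_4 has length 31/2 - 25/2 = 3.
  I_5 has length 18 - 17 = 1.
Summing:
  m(E) = 1 + 5/2 + 5/2 + 3 + 1 = 10.

10


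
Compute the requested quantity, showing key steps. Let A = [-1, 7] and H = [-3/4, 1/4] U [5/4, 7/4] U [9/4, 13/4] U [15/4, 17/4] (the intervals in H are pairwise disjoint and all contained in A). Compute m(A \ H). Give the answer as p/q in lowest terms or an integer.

The ambient interval has length m(A) = 7 - (-1) = 8.
Since the holes are disjoint and sit inside A, by finite additivity
  m(H) = sum_i (b_i - a_i), and m(A \ H) = m(A) - m(H).
Computing the hole measures:
  m(H_1) = 1/4 - (-3/4) = 1.
  m(H_2) = 7/4 - 5/4 = 1/2.
  m(H_3) = 13/4 - 9/4 = 1.
  m(H_4) = 17/4 - 15/4 = 1/2.
Summed: m(H) = 1 + 1/2 + 1 + 1/2 = 3.
So m(A \ H) = 8 - 3 = 5.

5


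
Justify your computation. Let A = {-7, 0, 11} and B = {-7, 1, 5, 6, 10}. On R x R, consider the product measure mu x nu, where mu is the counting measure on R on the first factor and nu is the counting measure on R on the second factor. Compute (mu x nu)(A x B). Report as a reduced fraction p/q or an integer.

For a measurable rectangle A x B, the product measure satisfies
  (mu x nu)(A x B) = mu(A) * nu(B).
  mu(A) = 3.
  nu(B) = 5.
  (mu x nu)(A x B) = 3 * 5 = 15.

15


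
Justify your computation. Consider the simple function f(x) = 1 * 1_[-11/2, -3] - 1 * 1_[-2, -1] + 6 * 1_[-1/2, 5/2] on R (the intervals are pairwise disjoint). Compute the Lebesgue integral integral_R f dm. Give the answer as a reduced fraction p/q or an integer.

For a simple function f = sum_i c_i * 1_{A_i} with disjoint A_i,
  integral f dm = sum_i c_i * m(A_i).
Lengths of the A_i:
  m(A_1) = -3 - (-11/2) = 5/2.
  m(A_2) = -1 - (-2) = 1.
  m(A_3) = 5/2 - (-1/2) = 3.
Contributions c_i * m(A_i):
  (1) * (5/2) = 5/2.
  (-1) * (1) = -1.
  (6) * (3) = 18.
Total: 5/2 - 1 + 18 = 39/2.

39/2


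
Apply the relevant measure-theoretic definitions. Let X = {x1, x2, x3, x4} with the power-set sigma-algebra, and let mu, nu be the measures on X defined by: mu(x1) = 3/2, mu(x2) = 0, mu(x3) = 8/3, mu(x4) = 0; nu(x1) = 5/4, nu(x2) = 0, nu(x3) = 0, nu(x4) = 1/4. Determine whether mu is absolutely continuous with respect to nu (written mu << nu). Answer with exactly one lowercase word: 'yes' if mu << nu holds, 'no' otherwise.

mu << nu means: every nu-null measurable set is also mu-null; equivalently, for every atom x, if nu({x}) = 0 then mu({x}) = 0.
Checking each atom:
  x1: nu = 5/4 > 0 -> no constraint.
  x2: nu = 0, mu = 0 -> consistent with mu << nu.
  x3: nu = 0, mu = 8/3 > 0 -> violates mu << nu.
  x4: nu = 1/4 > 0 -> no constraint.
The atom(s) x3 violate the condition (nu = 0 but mu > 0). Therefore mu is NOT absolutely continuous w.r.t. nu.

no


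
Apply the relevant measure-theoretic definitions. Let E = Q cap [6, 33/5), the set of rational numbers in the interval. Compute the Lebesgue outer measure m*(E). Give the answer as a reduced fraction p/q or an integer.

Q cap [6, 33/5) is countable; list its elements as q_1, q_2, ... . Fix eps > 0 and cover the k-th point by an interval of length eps * 2^(-k). The cover has total length eps * sum_{k>=1} 2^(-k) = eps, so by definition of outer measure m*(Q cap [6, 33/5)) <= eps. Since eps was arbitrary and m* >= 0, the outer measure is 0.

0


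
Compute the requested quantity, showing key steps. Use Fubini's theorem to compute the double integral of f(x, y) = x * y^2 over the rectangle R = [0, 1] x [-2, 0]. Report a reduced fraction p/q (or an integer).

f(x, y) is a tensor product of a function of x and a function of y, and both factors are bounded continuous (hence Lebesgue integrable) on the rectangle, so Fubini's theorem applies:
  integral_R f d(m x m) = (integral_a1^b1 x dx) * (integral_a2^b2 y^2 dy).
Inner integral in x: integral_{0}^{1} x dx = (1^2 - 0^2)/2
  = 1/2.
Inner integral in y: integral_{-2}^{0} y^2 dy = (0^3 - (-2)^3)/3
  = 8/3.
Product: (1/2) * (8/3) = 4/3.

4/3


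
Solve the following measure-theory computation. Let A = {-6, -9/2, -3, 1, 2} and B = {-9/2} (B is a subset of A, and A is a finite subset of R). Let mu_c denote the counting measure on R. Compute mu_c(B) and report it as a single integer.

Counting measure assigns mu_c(E) = |E| (number of elements) when E is finite.
B has 1 element(s), so mu_c(B) = 1.

1


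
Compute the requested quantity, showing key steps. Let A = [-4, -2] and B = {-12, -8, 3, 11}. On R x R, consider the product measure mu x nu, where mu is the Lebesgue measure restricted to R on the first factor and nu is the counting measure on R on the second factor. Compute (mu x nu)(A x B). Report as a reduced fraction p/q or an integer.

For a measurable rectangle A x B, the product measure satisfies
  (mu x nu)(A x B) = mu(A) * nu(B).
  mu(A) = 2.
  nu(B) = 4.
  (mu x nu)(A x B) = 2 * 4 = 8.

8


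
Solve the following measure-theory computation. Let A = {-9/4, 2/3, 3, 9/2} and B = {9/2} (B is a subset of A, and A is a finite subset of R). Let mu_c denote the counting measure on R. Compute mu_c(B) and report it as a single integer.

Counting measure assigns mu_c(E) = |E| (number of elements) when E is finite.
B has 1 element(s), so mu_c(B) = 1.

1


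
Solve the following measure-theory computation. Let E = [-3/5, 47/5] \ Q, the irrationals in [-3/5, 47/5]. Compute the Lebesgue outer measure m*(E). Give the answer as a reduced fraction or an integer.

The interval I = [-3/5, 47/5] has m(I) = 47/5 - (-3/5) = 10 (endpoints are measure-zero, so open/closed/half-open agree). Write I = (I cap Q) u (I \ Q). The rationals in I are countable, so m*(I cap Q) = 0 (cover each rational by intervals whose total length is arbitrarily small). By countable subadditivity m*(I) <= m*(I cap Q) + m*(I \ Q), hence m*(I \ Q) >= m(I) = 10. The reverse inequality m*(I \ Q) <= m*(I) = 10 is trivial since (I \ Q) is a subset of I. Therefore m*(I \ Q) = 10.

10


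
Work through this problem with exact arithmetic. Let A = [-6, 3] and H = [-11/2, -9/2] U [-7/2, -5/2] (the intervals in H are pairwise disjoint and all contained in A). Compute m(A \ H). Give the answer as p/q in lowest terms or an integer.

The ambient interval has length m(A) = 3 - (-6) = 9.
Since the holes are disjoint and sit inside A, by finite additivity
  m(H) = sum_i (b_i - a_i), and m(A \ H) = m(A) - m(H).
Computing the hole measures:
  m(H_1) = -9/2 - (-11/2) = 1.
  m(H_2) = -5/2 - (-7/2) = 1.
Summed: m(H) = 1 + 1 = 2.
So m(A \ H) = 9 - 2 = 7.

7


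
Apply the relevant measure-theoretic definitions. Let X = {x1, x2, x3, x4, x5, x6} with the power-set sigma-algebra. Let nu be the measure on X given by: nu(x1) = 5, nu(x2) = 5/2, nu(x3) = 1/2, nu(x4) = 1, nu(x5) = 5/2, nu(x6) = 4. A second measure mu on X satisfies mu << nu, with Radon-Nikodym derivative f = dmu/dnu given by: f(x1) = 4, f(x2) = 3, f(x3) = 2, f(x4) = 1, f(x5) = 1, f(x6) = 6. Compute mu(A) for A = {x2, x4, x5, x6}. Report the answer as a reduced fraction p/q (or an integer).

By the defining property of the Radon-Nikodym derivative, for every measurable set A,
  mu(A) = integral_A f dnu.
Since nu is a discrete measure concentrated on the atoms of X, the integral over A reduces to the sum
  mu(A) = sum_{x in A} f(x) * nu({x}).
Computing each term:
  x2: f(x2) * nu(x2) = 3 * 5/2 = 15/2.
  x4: f(x4) * nu(x4) = 1 * 1 = 1.
  x5: f(x5) * nu(x5) = 1 * 5/2 = 5/2.
  x6: f(x6) * nu(x6) = 6 * 4 = 24.
Summing: mu(A) = 15/2 + 1 + 5/2 + 24 = 35.

35


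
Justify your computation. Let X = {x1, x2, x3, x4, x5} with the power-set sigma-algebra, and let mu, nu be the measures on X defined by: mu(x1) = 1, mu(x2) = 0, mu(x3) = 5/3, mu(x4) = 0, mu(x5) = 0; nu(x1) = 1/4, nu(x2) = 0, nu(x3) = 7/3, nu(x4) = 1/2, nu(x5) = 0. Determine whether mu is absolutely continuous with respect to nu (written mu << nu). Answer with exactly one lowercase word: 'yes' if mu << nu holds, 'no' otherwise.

mu << nu means: every nu-null measurable set is also mu-null; equivalently, for every atom x, if nu({x}) = 0 then mu({x}) = 0.
Checking each atom:
  x1: nu = 1/4 > 0 -> no constraint.
  x2: nu = 0, mu = 0 -> consistent with mu << nu.
  x3: nu = 7/3 > 0 -> no constraint.
  x4: nu = 1/2 > 0 -> no constraint.
  x5: nu = 0, mu = 0 -> consistent with mu << nu.
No atom violates the condition. Therefore mu << nu.

yes


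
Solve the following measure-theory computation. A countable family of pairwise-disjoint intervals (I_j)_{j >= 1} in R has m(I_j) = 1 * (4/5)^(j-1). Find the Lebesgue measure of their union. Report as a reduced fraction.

By countable additivity of the Lebesgue measure on pairwise disjoint measurable sets,
  m(union_{j >= 1} I_j) = sum_{j >= 1} m(I_j) = sum_{j >= 1} a * r^(j-1),
  with a = 1 and r = 4/5.
Since 0 < r = 4/5 < 1, the geometric series converges:
  sum_{j >= 1} a * r^(j-1) = a / (1 - r).
  = 1 / (1 - 4/5)
  = 1 / (1/5)
  = 5.

5


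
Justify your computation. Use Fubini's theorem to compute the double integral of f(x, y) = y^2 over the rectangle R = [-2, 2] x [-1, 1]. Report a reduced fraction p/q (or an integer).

f(x, y) is a tensor product of a function of x and a function of y, and both factors are bounded continuous (hence Lebesgue integrable) on the rectangle, so Fubini's theorem applies:
  integral_R f d(m x m) = (integral_a1^b1 1 dx) * (integral_a2^b2 y^2 dy).
Inner integral in x: integral_{-2}^{2} 1 dx = (2^1 - (-2)^1)/1
  = 4.
Inner integral in y: integral_{-1}^{1} y^2 dy = (1^3 - (-1)^3)/3
  = 2/3.
Product: (4) * (2/3) = 8/3.

8/3


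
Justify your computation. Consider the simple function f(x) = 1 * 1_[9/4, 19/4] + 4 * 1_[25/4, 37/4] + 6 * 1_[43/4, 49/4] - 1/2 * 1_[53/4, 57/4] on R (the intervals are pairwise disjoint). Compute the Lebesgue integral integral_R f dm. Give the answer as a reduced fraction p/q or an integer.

For a simple function f = sum_i c_i * 1_{A_i} with disjoint A_i,
  integral f dm = sum_i c_i * m(A_i).
Lengths of the A_i:
  m(A_1) = 19/4 - 9/4 = 5/2.
  m(A_2) = 37/4 - 25/4 = 3.
  m(A_3) = 49/4 - 43/4 = 3/2.
  m(A_4) = 57/4 - 53/4 = 1.
Contributions c_i * m(A_i):
  (1) * (5/2) = 5/2.
  (4) * (3) = 12.
  (6) * (3/2) = 9.
  (-1/2) * (1) = -1/2.
Total: 5/2 + 12 + 9 - 1/2 = 23.

23


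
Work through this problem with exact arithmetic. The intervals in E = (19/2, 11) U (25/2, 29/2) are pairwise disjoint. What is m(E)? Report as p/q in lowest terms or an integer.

For pairwise disjoint intervals, m(union_i I_i) = sum_i m(I_i),
and m is invariant under swapping open/closed endpoints (single points have measure 0).
So m(E) = sum_i (b_i - a_i).
  I_1 has length 11 - 19/2 = 3/2.
  I_2 has length 29/2 - 25/2 = 2.
Summing:
  m(E) = 3/2 + 2 = 7/2.

7/2


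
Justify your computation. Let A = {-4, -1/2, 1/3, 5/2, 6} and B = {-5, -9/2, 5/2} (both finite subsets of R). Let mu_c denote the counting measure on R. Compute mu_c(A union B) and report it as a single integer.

Counting measure on a finite set equals cardinality. By inclusion-exclusion, |A union B| = |A| + |B| - |A cap B|.
|A| = 5, |B| = 3, |A cap B| = 1.
So mu_c(A union B) = 5 + 3 - 1 = 7.

7


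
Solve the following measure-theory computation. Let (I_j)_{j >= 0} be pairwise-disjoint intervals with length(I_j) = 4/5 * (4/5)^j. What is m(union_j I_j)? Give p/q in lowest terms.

By countable additivity of the Lebesgue measure on pairwise disjoint measurable sets,
  m(union_{j >= 0} I_j) = sum_{j >= 0} m(I_j) = sum_{j >= 0} a * r^j,
  with a = 4/5 and r = 4/5.
Since 0 < r = 4/5 < 1, the geometric series converges:
  sum_{j >= 0} a * r^j = a / (1 - r).
  = 4/5 / (1 - 4/5)
  = 4/5 / (1/5)
  = 4.

4


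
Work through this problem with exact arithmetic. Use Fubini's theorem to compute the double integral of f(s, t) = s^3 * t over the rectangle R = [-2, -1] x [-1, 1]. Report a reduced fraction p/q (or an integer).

f(s, t) is a tensor product of a function of s and a function of t, and both factors are bounded continuous (hence Lebesgue integrable) on the rectangle, so Fubini's theorem applies:
  integral_R f d(m x m) = (integral_a1^b1 s^3 ds) * (integral_a2^b2 t dt).
Inner integral in s: integral_{-2}^{-1} s^3 ds = ((-1)^4 - (-2)^4)/4
  = -15/4.
Inner integral in t: integral_{-1}^{1} t dt = (1^2 - (-1)^2)/2
  = 0.
Product: (-15/4) * (0) = 0.

0
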